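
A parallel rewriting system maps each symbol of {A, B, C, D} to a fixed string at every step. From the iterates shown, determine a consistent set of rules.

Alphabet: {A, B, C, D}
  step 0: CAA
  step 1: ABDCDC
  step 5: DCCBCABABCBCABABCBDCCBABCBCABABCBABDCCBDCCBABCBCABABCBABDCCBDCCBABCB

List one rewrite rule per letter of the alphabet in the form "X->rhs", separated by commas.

  step 0 ⇒ step 1: CAA ⇒ AB·DC·DC
    A ↦ DC
    C ↦ AB
    B ↦ CB  (constrained at step 1)
    D ↦ C  (constrained at step 1)

A->DC, B->CB, C->AB, D->C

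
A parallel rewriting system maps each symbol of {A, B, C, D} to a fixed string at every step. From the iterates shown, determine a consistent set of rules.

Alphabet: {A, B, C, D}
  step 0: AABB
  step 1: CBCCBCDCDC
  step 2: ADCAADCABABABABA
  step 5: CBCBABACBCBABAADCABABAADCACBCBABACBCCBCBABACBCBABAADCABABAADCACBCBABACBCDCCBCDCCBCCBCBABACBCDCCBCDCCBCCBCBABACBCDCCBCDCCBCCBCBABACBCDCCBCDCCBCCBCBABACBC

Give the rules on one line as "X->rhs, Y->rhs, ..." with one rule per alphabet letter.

A->CBC, B->DC, C->A, D->BAB

  step 1 ⇒ step 2: CBCCBCDCDC ⇒ A·DC·A·A·DC·A·BAB·A·BAB·A
    B ↦ DC
    C ↦ A
    D ↦ BAB
  step 0 ⇒ step 1: AABB ⇒ CBC·CBC·DC·DC
    A ↦ CBC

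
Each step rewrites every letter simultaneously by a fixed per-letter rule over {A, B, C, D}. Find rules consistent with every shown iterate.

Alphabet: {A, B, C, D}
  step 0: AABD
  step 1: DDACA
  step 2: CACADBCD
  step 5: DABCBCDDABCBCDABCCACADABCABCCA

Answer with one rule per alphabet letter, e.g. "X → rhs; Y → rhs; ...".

  step 1 ⇒ step 2: DDACA ⇒ CA·CA·D·BC·D
    A ↦ D
    C ↦ BC
    D ↦ CA
  step 0 ⇒ step 1: AABD ⇒ D·D·A·CA
    B ↦ A

A->D, B->A, C->BC, D->CA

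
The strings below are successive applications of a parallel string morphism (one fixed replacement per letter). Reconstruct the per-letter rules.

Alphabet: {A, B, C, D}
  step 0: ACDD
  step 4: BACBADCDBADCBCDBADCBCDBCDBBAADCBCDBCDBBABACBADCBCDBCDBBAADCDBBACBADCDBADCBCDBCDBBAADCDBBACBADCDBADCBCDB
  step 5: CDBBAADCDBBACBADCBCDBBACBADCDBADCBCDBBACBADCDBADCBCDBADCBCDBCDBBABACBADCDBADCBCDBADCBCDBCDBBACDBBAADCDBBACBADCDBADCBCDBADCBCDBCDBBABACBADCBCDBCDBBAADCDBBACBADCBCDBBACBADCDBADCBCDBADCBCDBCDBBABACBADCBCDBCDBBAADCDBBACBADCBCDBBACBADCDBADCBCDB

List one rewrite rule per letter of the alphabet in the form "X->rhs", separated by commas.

A->BA, B->CDB, C->AD, D->CB

  step 4 ⇒ step 5: BACBADCDBADCBCDBADCBCDBCDBBAADCBCDBCDBBABACBADCBCDBCDBBAADCDBBACBADCDBADCBCDBCDBBAADCDBBACBADCDBADCBCDB ⇒ CDB·BA·AD·CDB·BA·CB·AD·CB·CDB·BA·CB·AD·CDB·AD·CB·CDB·BA·CB·AD·CDB·AD·CB·CDB·AD·CB·CDB·CDB·BA·BA·CB·AD·CDB·AD·CB·CDB·AD·CB·CDB·CDB·BA·CDB·BA·AD·CDB·BA·CB·AD·CDB·AD·CB·CDB·AD·CB·CDB·CDB·BA·BA·CB·AD·CB·CDB·CDB·BA·AD·CDB·BA·CB·AD·CB·CDB·BA·CB·AD·CDB·AD·CB·CDB·AD·CB·CDB·CDB·BA·BA·CB·AD·CB·CDB·CDB·BA·AD·CDB·BA·CB·AD·CB·CDB·BA·CB·AD·CDB·AD·CB·CDB
    A ↦ BA
    B ↦ CDB
    C ↦ AD
    D ↦ CB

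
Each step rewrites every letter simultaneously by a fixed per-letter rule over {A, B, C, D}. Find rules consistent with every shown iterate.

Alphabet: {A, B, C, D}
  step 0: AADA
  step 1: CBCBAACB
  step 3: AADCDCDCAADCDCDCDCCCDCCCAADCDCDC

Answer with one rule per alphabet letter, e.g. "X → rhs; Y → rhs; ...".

A->CB, B->CC, C->DC, D->AA

  step 0 ⇒ step 1: AADA ⇒ CB·CB·AA·CB
    A ↦ CB
    D ↦ AA
    B ↦ CC  (constrained at step 1)
    C ↦ DC  (constrained at step 1)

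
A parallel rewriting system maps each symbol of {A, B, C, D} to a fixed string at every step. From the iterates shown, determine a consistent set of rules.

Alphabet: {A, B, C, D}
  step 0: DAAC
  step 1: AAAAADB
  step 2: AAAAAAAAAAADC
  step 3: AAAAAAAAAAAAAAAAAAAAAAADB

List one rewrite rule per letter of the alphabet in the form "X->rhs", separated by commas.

  step 2 ⇒ step 3: AAAAAAAAAAADC ⇒ AA·AA·AA·AA·AA·AA·AA·AA·AA·AA·AA·A·DB
    A ↦ AA
    C ↦ DB
    D ↦ A
  step 1 ⇒ step 2: AAAAADB ⇒ AA·AA·AA·AA·AA·A·DC
    B ↦ DC

A->AA, B->DC, C->DB, D->A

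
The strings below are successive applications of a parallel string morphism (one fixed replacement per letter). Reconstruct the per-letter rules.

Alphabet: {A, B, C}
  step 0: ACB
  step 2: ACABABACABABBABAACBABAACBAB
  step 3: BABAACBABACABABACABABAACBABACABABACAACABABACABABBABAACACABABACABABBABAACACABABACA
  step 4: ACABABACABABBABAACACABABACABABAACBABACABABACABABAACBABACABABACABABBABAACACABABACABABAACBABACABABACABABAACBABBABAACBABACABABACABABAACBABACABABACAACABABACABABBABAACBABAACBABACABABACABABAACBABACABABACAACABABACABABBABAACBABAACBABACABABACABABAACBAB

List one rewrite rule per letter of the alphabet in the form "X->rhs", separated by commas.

  step 3 ⇒ step 4: BABAACBABACABABACABABAACBABACABABACAACABABACABABBABAACACABABACABABBABAACACABABACA ⇒ ACA·BAB·ACA·BAB·BAB·AAC·ACA·BAB·ACA·BAB·AAC·BAB·ACA·BAB·ACA·BAB·AAC·BAB·ACA·BAB·ACA·BAB·BAB·AAC·ACA·BAB·ACA·BAB·AAC·BAB·ACA·BAB·ACA·BAB·AAC·BAB·BAB·AAC·BAB·ACA·BAB·ACA·BAB·AAC·BAB·ACA·BAB·ACA·ACA·BAB·ACA·BAB·BAB·AAC·BAB·AAC·BAB·ACA·BAB·ACA·BAB·AAC·BAB·ACA·BAB·ACA·ACA·BAB·ACA·BAB·BAB·AAC·BAB·AAC·BAB·ACA·BAB·ACA·BAB·AAC·BAB
    A ↦ BAB
    B ↦ ACA
    C ↦ AAC

A->BAB, B->ACA, C->AAC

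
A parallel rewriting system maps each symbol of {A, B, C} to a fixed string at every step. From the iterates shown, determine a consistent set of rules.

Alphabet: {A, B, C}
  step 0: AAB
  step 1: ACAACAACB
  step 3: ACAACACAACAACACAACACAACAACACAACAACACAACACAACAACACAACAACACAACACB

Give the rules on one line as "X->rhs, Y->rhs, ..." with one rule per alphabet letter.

  step 0 ⇒ step 1: AAB ⇒ ACA·ACA·ACB
    A ↦ ACA
    B ↦ ACB
    C ↦ AC  (constrained at step 1)

A->ACA, B->ACB, C->AC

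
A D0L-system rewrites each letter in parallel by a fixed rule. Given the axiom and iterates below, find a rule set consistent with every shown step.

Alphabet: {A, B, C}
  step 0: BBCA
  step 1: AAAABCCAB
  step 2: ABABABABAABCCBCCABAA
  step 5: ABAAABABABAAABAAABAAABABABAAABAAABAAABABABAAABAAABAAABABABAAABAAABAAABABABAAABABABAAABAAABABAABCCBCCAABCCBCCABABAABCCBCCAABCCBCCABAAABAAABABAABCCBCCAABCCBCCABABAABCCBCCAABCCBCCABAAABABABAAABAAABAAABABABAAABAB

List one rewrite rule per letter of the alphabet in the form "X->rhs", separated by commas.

A->AB, B->AA, C->BCC

  step 1 ⇒ step 2: AAAABCCAB ⇒ AB·AB·AB·AB·AA·BCC·BCC·AB·AA
    A ↦ AB
    B ↦ AA
    C ↦ BCC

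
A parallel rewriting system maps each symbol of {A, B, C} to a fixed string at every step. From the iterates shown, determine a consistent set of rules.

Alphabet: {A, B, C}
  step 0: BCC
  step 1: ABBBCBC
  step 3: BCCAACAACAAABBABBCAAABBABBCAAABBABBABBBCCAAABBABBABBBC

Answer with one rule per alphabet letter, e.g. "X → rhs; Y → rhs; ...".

  step 0 ⇒ step 1: BCC ⇒ ABB·BC·BC
    B ↦ ABB
    C ↦ BC
    A ↦ CAA  (constrained at step 1)

A->CAA, B->ABB, C->BC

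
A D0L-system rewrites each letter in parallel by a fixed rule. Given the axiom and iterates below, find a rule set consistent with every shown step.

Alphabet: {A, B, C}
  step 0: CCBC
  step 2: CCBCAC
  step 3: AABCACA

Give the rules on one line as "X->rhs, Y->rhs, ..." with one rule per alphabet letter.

A->C, B->BC, C->A

  step 2 ⇒ step 3: CCBCAC ⇒ A·A·BC·A·C·A
    A ↦ C
    B ↦ BC
    C ↦ A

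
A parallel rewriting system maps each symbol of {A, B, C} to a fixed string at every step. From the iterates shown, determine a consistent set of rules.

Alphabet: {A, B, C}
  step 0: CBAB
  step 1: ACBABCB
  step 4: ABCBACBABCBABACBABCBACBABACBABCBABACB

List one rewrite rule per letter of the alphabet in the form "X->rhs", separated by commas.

A->AB, B->CB, C->A

  step 0 ⇒ step 1: CBAB ⇒ A·CB·AB·CB
    A ↦ AB
    B ↦ CB
    C ↦ A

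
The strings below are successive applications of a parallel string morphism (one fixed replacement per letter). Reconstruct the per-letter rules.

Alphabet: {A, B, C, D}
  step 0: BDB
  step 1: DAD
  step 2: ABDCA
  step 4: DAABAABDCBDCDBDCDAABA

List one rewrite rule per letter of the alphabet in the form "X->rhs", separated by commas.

  step 1 ⇒ step 2: DAD ⇒ A·BDC·A
    A ↦ BDC
    D ↦ A
  step 0 ⇒ step 1: BDB ⇒ D·A·D
    B ↦ D
    C ↦ ABA  (constrained at step 2)

A->BDC, B->D, C->ABA, D->A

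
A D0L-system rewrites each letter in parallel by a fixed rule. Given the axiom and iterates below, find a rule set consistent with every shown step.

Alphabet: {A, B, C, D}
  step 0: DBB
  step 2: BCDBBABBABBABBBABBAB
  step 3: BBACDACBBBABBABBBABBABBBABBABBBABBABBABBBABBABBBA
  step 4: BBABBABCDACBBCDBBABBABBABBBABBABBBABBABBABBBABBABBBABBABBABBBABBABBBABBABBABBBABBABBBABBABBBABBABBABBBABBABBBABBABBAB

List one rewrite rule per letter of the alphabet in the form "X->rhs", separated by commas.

A->B, B->BBA, C->CD, D->ACB

  step 3 ⇒ step 4: BBACDACBBBABBABBBABBABBBABBABBBABBABBABBBABBABBBA ⇒ BBA·BBA·B·CD·ACB·B·CD·BBA·BBA·BBA·B·BBA·BBA·B·BBA·BBA·BBA·B·BBA·BBA·B·BBA·BBA·BBA·B·BBA·BBA·B·BBA·BBA·BBA·B·BBA·BBA·B·BBA·BBA·B·BBA·BBA·BBA·B·BBA·BBA·B·BBA·BBA·BBA·B
    A ↦ B
    B ↦ BBA
    C ↦ CD
    D ↦ ACB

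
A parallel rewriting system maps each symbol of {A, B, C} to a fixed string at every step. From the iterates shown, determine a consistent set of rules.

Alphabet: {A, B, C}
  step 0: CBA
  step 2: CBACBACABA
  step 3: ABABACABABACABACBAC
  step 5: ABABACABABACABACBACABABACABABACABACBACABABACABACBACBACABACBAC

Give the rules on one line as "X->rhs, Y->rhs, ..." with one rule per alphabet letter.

  step 2 ⇒ step 3: CBACBACABA ⇒ ABA·BA·C·ABA·BA·C·ABA·C·BA·C
    A ↦ C
    B ↦ BA
    C ↦ ABA

A->C, B->BA, C->ABA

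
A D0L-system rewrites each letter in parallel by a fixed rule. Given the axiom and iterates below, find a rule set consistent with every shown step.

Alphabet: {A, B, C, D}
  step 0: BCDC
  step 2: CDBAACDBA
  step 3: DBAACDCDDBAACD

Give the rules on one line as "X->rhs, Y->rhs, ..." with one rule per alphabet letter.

A->CD, B->A, C->D, D->BA

  step 2 ⇒ step 3: CDBAACDBA ⇒ D·BA·A·CD·CD·D·BA·A·CD
    A ↦ CD
    B ↦ A
    C ↦ D
    D ↦ BA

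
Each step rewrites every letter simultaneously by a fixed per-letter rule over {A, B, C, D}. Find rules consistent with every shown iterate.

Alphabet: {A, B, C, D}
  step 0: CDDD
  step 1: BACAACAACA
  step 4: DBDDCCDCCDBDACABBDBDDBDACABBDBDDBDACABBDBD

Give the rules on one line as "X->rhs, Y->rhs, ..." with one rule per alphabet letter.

A->D, B->DCC, C->B, D->ACA

  step 0 ⇒ step 1: CDDD ⇒ B·ACA·ACA·ACA
    C ↦ B
    D ↦ ACA
    A ↦ D  (constrained at step 1)
    B ↦ DCC  (constrained at step 1)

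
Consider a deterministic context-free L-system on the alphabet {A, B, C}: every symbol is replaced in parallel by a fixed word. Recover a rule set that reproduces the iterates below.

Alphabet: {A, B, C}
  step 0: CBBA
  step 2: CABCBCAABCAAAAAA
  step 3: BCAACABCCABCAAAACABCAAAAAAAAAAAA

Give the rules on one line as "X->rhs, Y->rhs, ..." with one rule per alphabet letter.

  step 2 ⇒ step 3: CABCBCAABCAAAAAA ⇒ BC·AA·CA·BC·CA·BC·AA·AA·CA·BC·AA·AA·AA·AA·AA·AA
    A ↦ AA
    B ↦ CA
    C ↦ BC

A->AA, B->CA, C->BC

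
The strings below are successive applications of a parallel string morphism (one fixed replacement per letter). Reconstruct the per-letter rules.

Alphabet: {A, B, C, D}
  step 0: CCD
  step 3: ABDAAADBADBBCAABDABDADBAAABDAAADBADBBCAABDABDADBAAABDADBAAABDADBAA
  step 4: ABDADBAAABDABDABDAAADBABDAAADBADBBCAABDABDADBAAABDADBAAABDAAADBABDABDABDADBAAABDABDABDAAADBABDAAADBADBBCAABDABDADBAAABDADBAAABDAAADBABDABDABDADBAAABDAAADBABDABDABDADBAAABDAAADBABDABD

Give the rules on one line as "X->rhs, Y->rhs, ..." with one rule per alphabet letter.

A->ABD, B->ADB, C->BCA, D->AA

  step 3 ⇒ step 4: ABDAAADBADBBCAABDABDADBAAABDAAADBADBBCAABDABDADBAAABDADBAAABDADBAA ⇒ ABD·ADB·AA·ABD·ABD·ABD·AA·ADB·ABD·AA·ADB·ADB·BCA·ABD·ABD·ADB·AA·ABD·ADB·AA·ABD·AA·ADB·ABD·ABD·ABD·ADB·AA·ABD·ABD·ABD·AA·ADB·ABD·AA·ADB·ADB·BCA·ABD·ABD·ADB·AA·ABD·ADB·AA·ABD·AA·ADB·ABD·ABD·ABD·ADB·AA·ABD·AA·ADB·ABD·ABD·ABD·ADB·AA·ABD·AA·ADB·ABD·ABD
    A ↦ ABD
    B ↦ ADB
    C ↦ BCA
    D ↦ AA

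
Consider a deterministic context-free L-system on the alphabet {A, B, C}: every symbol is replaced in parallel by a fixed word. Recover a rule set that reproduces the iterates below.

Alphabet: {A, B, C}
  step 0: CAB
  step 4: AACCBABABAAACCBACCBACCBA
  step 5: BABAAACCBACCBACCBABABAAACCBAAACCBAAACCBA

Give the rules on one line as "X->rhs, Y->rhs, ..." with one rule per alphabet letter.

A->BA, B->CC, C->A

  step 4 ⇒ step 5: AACCBABABAAACCBACCBACCBA ⇒ BA·BA·A·A·CC·BA·CC·BA·CC·BA·BA·BA·A·A·CC·BA·A·A·CC·BA·A·A·CC·BA
    A ↦ BA
    B ↦ CC
    C ↦ A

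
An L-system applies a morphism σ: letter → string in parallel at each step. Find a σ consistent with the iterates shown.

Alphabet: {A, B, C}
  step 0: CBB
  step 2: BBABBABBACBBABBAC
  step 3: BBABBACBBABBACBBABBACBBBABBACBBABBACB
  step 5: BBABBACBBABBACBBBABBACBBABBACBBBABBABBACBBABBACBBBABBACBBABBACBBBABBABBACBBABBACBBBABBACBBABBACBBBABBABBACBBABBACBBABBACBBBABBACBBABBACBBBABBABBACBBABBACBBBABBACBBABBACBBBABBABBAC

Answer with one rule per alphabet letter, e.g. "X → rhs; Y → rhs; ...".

  step 2 ⇒ step 3: BBABBABBACBBABBAC ⇒ BBA·BBA·C·BBA·BBA·C·BBA·BBA·C·B·BBA·BBA·C·BBA·BBA·C·B
    A ↦ C
    B ↦ BBA
    C ↦ B

A->C, B->BBA, C->B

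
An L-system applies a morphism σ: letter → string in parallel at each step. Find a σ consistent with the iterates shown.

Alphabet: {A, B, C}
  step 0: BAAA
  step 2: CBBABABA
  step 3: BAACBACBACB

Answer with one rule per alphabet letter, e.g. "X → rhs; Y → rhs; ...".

A->CB, B->A, C->B

  step 2 ⇒ step 3: CBBABABA ⇒ B·A·A·CB·A·CB·A·CB
    A ↦ CB
    B ↦ A
    C ↦ B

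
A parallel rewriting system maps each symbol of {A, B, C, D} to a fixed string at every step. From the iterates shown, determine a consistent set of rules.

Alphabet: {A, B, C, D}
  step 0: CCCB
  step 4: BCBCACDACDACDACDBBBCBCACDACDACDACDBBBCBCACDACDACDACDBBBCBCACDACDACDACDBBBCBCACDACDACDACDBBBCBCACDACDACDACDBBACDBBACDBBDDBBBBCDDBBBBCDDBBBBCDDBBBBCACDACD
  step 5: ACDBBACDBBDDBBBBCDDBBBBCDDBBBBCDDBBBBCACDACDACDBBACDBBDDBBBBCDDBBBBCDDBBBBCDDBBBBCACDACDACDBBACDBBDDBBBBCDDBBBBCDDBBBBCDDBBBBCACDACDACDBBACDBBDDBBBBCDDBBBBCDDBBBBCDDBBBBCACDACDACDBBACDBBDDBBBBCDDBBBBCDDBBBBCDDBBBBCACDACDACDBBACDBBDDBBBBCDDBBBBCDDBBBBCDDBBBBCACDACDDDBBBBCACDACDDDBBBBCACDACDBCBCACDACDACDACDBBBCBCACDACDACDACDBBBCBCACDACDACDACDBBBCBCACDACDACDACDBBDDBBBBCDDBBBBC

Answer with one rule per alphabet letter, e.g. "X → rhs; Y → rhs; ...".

  step 4 ⇒ step 5: BCBCACDACDACDACDBBBCBCACDACDACDACDBBBCBCACDACDACDACDBBBCBCACDACDACDACDBBBCBCACDACDACDACDBBBCBCACDACDACDACDBBACDBBACDBBDDBBBBCDDBBBBCDDBBBBCDDBBBBCACDACD ⇒ ACD·BB·ACD·BB·DDB·BB·BC·DDB·BB·BC·DDB·BB·BC·DDB·BB·BC·ACD·ACD·ACD·BB·ACD·BB·DDB·BB·BC·DDB·BB·BC·DDB·BB·BC·DDB·BB·BC·ACD·ACD·ACD·BB·ACD·BB·DDB·BB·BC·DDB·BB·BC·DDB·BB·BC·DDB·BB·BC·ACD·ACD·ACD·BB·ACD·BB·DDB·BB·BC·DDB·BB·BC·DDB·BB·BC·DDB·BB·BC·ACD·ACD·ACD·BB·ACD·BB·DDB·BB·BC·DDB·BB·BC·DDB·BB·BC·DDB·BB·BC·ACD·ACD·ACD·BB·ACD·BB·DDB·BB·BC·DDB·BB·BC·DDB·BB·BC·DDB·BB·BC·ACD·ACD·DDB·BB·BC·ACD·ACD·DDB·BB·BC·ACD·ACD·BC·BC·ACD·ACD·ACD·ACD·BB·BC·BC·ACD·ACD·ACD·ACD·BB·BC·BC·ACD·ACD·ACD·ACD·BB·BC·BC·ACD·ACD·ACD·ACD·BB·DDB·BB·BC·DDB·BB·BC
    A ↦ DDB
    B ↦ ACD
    C ↦ BB
    D ↦ BC

A->DDB, B->ACD, C->BB, D->BC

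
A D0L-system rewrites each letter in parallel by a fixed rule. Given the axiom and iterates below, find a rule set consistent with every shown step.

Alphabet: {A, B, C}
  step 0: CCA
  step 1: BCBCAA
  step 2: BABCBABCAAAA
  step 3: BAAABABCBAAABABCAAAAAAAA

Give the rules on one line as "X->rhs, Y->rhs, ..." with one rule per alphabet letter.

A->AA, B->BA, C->BC

  step 2 ⇒ step 3: BABCBABCAAAA ⇒ BA·AA·BA·BC·BA·AA·BA·BC·AA·AA·AA·AA
    A ↦ AA
    B ↦ BA
    C ↦ BC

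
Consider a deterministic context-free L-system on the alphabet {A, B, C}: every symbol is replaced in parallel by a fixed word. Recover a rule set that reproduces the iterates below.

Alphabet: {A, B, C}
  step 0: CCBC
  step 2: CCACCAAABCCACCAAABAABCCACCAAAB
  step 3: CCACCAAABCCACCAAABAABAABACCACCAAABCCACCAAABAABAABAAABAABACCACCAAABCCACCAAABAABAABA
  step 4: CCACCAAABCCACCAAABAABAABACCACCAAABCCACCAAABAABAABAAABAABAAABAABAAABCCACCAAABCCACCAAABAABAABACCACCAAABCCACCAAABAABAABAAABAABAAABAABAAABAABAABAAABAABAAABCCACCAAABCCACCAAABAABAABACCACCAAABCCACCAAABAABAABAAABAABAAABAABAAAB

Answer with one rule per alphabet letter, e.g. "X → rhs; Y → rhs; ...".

  step 3 ⇒ step 4: CCACCAAABCCACCAAABAABAABACCACCAAABCCACCAAABAABAABAAABAABACCACCAAABCCACCAAABAABAABA ⇒ CCA·CCA·AAB·CCA·CCA·AAB·AAB·AAB·A·CCA·CCA·AAB·CCA·CCA·AAB·AAB·AAB·A·AAB·AAB·A·AAB·AAB·A·AAB·CCA·CCA·AAB·CCA·CCA·AAB·AAB·AAB·A·CCA·CCA·AAB·CCA·CCA·AAB·AAB·AAB·A·AAB·AAB·A·AAB·AAB·A·AAB·AAB·AAB·A·AAB·AAB·A·AAB·CCA·CCA·AAB·CCA·CCA·AAB·AAB·AAB·A·CCA·CCA·AAB·CCA·CCA·AAB·AAB·AAB·A·AAB·AAB·A·AAB·AAB·A·AAB
    A ↦ AAB
    B ↦ A
    C ↦ CCA

A->AAB, B->A, C->CCA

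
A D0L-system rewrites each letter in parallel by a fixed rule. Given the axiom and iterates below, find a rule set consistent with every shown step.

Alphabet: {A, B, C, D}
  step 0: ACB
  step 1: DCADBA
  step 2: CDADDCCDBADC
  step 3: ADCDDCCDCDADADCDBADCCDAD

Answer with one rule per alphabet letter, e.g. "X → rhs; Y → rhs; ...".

A->DC, B->BA, C->AD, D->CD

  step 2 ⇒ step 3: CDADDCCDBADC ⇒ AD·CD·DC·CD·CD·AD·AD·CD·BA·DC·CD·AD
    A ↦ DC
    B ↦ BA
    C ↦ AD
    D ↦ CD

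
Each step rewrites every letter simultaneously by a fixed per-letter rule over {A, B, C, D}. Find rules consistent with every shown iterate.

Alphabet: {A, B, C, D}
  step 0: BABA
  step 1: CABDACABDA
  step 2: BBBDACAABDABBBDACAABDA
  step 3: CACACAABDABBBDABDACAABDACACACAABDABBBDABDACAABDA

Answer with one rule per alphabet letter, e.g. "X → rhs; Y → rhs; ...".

A->BDA, B->CA, C->BB, D->A

  step 2 ⇒ step 3: BBBDACAABDABBBDACAABDA ⇒ CA·CA·CA·A·BDA·BB·BDA·BDA·CA·A·BDA·CA·CA·CA·A·BDA·BB·BDA·BDA·CA·A·BDA
    A ↦ BDA
    B ↦ CA
    C ↦ BB
    D ↦ A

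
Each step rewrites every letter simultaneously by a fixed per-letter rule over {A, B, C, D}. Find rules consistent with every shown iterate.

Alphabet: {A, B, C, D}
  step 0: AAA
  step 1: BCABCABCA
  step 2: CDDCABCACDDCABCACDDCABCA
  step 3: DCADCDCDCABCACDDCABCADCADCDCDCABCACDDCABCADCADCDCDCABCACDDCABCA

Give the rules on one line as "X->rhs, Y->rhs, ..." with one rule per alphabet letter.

A->BCA, B->CD, C->DCA, D->DC

  step 2 ⇒ step 3: CDDCABCACDDCABCACDDCABCA ⇒ DCA·DC·DC·DCA·BCA·CD·DCA·BCA·DCA·DC·DC·DCA·BCA·CD·DCA·BCA·DCA·DC·DC·DCA·BCA·CD·DCA·BCA
    A ↦ BCA
    B ↦ CD
    C ↦ DCA
    D ↦ DC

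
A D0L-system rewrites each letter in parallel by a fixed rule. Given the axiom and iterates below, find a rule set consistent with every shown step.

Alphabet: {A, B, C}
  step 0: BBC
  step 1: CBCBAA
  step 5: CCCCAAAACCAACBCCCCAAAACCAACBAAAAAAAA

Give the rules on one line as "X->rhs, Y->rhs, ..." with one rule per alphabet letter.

A->C, B->CB, C->AA

  step 0 ⇒ step 1: BBC ⇒ CB·CB·AA
    B ↦ CB
    C ↦ AA
    A ↦ C  (constrained at step 1)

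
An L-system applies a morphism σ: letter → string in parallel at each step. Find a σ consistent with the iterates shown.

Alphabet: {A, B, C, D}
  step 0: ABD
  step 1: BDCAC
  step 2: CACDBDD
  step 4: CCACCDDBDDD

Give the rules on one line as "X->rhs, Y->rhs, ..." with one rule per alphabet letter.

A->BD, B->CA, C->D, D->C

  step 1 ⇒ step 2: BDCAC ⇒ CA·C·D·BD·D
    A ↦ BD
    B ↦ CA
    C ↦ D
    D ↦ C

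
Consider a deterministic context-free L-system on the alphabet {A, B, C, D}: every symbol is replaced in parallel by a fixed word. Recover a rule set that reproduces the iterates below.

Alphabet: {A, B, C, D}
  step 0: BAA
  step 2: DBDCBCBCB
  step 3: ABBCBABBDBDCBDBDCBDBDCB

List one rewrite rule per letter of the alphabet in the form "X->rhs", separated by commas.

A->B, B->CB, C->DBD, D->ABB

  step 2 ⇒ step 3: DBDCBCBCB ⇒ ABB·CB·ABB·DBD·CB·DBD·CB·DBD·CB
    B ↦ CB
    C ↦ DBD
    D ↦ ABB
    A ↦ B  (constrained at step 0)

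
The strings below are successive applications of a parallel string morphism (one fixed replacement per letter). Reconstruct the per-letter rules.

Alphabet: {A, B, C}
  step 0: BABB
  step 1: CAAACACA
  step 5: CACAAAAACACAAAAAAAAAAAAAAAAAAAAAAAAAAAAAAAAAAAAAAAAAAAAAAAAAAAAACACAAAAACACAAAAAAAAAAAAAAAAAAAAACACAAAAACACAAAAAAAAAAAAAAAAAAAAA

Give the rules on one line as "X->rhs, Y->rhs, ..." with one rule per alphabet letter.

A->AA, B->CA, C->BB

  step 0 ⇒ step 1: BABB ⇒ CA·AA·CA·CA
    A ↦ AA
    B ↦ CA
    C ↦ BB  (constrained at step 1)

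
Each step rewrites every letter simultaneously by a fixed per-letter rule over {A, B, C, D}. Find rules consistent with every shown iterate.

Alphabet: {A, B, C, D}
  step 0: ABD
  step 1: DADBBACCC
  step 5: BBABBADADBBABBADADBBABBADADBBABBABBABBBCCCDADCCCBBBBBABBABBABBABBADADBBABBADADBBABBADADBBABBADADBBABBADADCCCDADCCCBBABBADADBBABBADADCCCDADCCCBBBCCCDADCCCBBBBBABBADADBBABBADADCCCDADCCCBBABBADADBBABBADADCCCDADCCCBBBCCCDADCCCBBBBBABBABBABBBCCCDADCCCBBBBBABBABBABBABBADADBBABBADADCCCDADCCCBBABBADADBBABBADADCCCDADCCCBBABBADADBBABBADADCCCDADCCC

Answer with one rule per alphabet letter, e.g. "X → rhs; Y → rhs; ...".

  step 0 ⇒ step 1: ABD ⇒ DAD·BBA·CCC
    A ↦ DAD
    B ↦ BBA
    D ↦ CCC
    C ↦ B  (constrained at step 1)

A->DAD, B->BBA, C->B, D->CCC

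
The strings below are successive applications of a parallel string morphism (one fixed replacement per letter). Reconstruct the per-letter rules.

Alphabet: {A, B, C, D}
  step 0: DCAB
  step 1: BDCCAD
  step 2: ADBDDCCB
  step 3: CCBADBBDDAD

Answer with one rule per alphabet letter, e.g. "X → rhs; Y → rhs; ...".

  step 2 ⇒ step 3: ADBDDCCB ⇒ CC·B·AD·B·B·D·D·AD
    A ↦ CC
    B ↦ AD
    C ↦ D
    D ↦ B

A->CC, B->AD, C->D, D->B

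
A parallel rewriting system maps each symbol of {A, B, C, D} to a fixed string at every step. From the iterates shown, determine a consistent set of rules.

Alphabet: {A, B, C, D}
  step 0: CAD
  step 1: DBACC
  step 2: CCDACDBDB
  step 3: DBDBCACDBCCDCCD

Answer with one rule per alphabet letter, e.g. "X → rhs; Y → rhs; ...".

A->AC, B->CD, C->DB, D->C

  step 2 ⇒ step 3: CCDACDBDB ⇒ DB·DB·C·AC·DB·C·CD·C·CD
    A ↦ AC
    B ↦ CD
    C ↦ DB
    D ↦ C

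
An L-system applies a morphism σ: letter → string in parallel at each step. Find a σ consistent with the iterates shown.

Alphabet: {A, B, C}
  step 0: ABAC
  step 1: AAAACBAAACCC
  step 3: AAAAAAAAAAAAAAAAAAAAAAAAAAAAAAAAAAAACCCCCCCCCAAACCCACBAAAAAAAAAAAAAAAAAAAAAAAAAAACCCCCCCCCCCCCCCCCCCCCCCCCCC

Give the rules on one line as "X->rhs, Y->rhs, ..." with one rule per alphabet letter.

  step 0 ⇒ step 1: ABAC ⇒ AAA·ACB·AAA·CCC
    A ↦ AAA
    B ↦ ACB
    C ↦ CCC

A->AAA, B->ACB, C->CCC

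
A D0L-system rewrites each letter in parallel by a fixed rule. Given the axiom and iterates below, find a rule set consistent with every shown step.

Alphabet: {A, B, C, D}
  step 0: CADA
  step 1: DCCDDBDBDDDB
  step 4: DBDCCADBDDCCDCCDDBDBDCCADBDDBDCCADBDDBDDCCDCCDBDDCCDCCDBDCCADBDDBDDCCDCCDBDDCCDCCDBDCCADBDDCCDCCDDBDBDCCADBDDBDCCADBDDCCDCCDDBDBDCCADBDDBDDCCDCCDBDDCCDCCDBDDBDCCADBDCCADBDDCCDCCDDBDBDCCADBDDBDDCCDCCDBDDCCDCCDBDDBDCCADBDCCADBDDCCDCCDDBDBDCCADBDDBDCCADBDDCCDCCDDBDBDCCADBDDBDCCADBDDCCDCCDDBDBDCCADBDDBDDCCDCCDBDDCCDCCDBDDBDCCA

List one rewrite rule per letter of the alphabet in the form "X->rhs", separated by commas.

  step 0 ⇒ step 1: CADA ⇒ DCC·DDB·DBD·DDB
    A ↦ DDB
    C ↦ DCC
    D ↦ DBD
    B ↦ CCA  (constrained at step 1)

A->DDB, B->CCA, C->DCC, D->DBD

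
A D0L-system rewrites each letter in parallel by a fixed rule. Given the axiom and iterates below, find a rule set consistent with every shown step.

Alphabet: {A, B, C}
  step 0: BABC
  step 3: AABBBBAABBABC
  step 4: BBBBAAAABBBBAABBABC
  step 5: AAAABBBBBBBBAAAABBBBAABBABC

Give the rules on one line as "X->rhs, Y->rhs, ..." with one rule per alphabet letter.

A->BB, B->A, C->BC

  step 4 ⇒ step 5: BBBBAAAABBBBAABBABC ⇒ A·A·A·A·BB·BB·BB·BB·A·A·A·A·BB·BB·A·A·BB·A·BC
    A ↦ BB
    B ↦ A
    C ↦ BC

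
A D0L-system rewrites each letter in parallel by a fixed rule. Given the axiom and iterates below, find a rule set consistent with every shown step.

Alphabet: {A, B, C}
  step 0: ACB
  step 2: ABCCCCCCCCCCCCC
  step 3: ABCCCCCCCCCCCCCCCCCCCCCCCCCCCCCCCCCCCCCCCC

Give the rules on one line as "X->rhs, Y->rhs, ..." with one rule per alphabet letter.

  step 2 ⇒ step 3: ABCCCCCCCCCCCCC ⇒ AB·C·CCC·CCC·CCC·CCC·CCC·CCC·CCC·CCC·CCC·CCC·CCC·CCC·CCC
    A ↦ AB
    B ↦ C
    C ↦ CCC

A->AB, B->C, C->CCC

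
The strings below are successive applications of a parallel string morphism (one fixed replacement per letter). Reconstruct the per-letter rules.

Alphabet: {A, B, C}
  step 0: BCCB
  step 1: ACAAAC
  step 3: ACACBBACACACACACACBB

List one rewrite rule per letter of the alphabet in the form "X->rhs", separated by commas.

A->BB, B->AC, C->A

  step 0 ⇒ step 1: BCCB ⇒ AC·A·A·AC
    B ↦ AC
    C ↦ A
    A ↦ BB  (constrained at step 1)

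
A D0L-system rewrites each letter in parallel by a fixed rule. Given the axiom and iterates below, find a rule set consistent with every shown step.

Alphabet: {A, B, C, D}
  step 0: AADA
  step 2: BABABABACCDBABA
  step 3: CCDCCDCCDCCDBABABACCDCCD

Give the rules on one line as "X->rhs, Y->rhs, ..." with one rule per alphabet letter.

A->CD, B->C, C->BA, D->BA

  step 2 ⇒ step 3: BABABABACCDBABA ⇒ C·CD·C·CD·C·CD·C·CD·BA·BA·BA·C·CD·C·CD
    A ↦ CD
    B ↦ C
    C ↦ BA
    D ↦ BA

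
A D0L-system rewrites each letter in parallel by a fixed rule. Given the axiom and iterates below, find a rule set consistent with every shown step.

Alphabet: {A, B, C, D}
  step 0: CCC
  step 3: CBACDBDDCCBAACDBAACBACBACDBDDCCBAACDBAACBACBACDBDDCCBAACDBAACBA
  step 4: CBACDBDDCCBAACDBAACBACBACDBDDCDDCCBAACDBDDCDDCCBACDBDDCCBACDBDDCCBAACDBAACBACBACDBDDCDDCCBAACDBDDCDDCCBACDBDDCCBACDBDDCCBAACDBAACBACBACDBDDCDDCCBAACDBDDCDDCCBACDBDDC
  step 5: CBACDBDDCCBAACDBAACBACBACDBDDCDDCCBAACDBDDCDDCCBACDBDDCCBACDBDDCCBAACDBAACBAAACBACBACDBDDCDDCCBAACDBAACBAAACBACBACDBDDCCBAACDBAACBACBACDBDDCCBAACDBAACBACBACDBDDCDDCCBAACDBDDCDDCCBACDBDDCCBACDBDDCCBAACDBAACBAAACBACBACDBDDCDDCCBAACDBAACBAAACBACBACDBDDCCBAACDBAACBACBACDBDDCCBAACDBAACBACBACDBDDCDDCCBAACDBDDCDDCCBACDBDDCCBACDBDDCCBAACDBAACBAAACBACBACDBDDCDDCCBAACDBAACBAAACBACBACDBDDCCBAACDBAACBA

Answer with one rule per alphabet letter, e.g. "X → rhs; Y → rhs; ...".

A->DDC, B->CDB, C->CBA, D->A

  step 4 ⇒ step 5: CBACDBDDCCBAACDBAACBACBACDBDDCDDCCBAACDBDDCDDCCBACDBDDCCBACDBDDCCBAACDBAACBACBACDBDDCDDCCBAACDBDDCDDCCBACDBDDCCBACDBDDCCBAACDBAACBACBACDBDDCDDCCBAACDBDDCDDCCBACDBDDC ⇒ CBA·CDB·DDC·CBA·A·CDB·A·A·CBA·CBA·CDB·DDC·DDC·CBA·A·CDB·DDC·DDC·CBA·CDB·DDC·CBA·CDB·DDC·CBA·A·CDB·A·A·CBA·A·A·CBA·CBA·CDB·DDC·DDC·CBA·A·CDB·A·A·CBA·A·A·CBA·CBA·CDB·DDC·CBA·A·CDB·A·A·CBA·CBA·CDB·DDC·CBA·A·CDB·A·A·CBA·CBA·CDB·DDC·DDC·CBA·A·CDB·DDC·DDC·CBA·CDB·DDC·CBA·CDB·DDC·CBA·A·CDB·A·A·CBA·A·A·CBA·CBA·CDB·DDC·DDC·CBA·A·CDB·A·A·CBA·A·A·CBA·CBA·CDB·DDC·CBA·A·CDB·A·A·CBA·CBA·CDB·DDC·CBA·A·CDB·A·A·CBA·CBA·CDB·DDC·DDC·CBA·A·CDB·DDC·DDC·CBA·CDB·DDC·CBA·CDB·DDC·CBA·A·CDB·A·A·CBA·A·A·CBA·CBA·CDB·DDC·DDC·CBA·A·CDB·A·A·CBA·A·A·CBA·CBA·CDB·DDC·CBA·A·CDB·A·A·CBA
    A ↦ DDC
    B ↦ CDB
    C ↦ CBA
    D ↦ A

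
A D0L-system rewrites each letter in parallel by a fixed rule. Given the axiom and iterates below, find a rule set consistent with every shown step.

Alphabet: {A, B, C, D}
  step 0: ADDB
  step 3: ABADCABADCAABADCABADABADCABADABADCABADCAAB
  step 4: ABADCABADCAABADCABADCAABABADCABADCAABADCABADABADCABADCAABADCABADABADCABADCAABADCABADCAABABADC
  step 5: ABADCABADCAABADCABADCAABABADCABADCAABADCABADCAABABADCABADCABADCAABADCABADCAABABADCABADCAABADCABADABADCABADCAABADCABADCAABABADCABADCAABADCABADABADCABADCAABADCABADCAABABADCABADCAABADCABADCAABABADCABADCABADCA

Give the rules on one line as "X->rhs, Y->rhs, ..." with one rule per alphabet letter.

A->AB, B->ADC, C->CA, D->AD

  step 4 ⇒ step 5: ABADCABADCAABADCABADCAABABADCABADCAABADCABADABADCABADCAABADCABADABADCABADCAABADCABADCAABABADC ⇒ AB·ADC·AB·AD·CA·AB·ADC·AB·AD·CA·AB·AB·ADC·AB·AD·CA·AB·ADC·AB·AD·CA·AB·AB·ADC·AB·ADC·AB·AD·CA·AB·ADC·AB·AD·CA·AB·AB·ADC·AB·AD·CA·AB·ADC·AB·AD·AB·ADC·AB·AD·CA·AB·ADC·AB·AD·CA·AB·AB·ADC·AB·AD·CA·AB·ADC·AB·AD·AB·ADC·AB·AD·CA·AB·ADC·AB·AD·CA·AB·AB·ADC·AB·AD·CA·AB·ADC·AB·AD·CA·AB·AB·ADC·AB·ADC·AB·AD·CA
    A ↦ AB
    B ↦ ADC
    C ↦ CA
    D ↦ AD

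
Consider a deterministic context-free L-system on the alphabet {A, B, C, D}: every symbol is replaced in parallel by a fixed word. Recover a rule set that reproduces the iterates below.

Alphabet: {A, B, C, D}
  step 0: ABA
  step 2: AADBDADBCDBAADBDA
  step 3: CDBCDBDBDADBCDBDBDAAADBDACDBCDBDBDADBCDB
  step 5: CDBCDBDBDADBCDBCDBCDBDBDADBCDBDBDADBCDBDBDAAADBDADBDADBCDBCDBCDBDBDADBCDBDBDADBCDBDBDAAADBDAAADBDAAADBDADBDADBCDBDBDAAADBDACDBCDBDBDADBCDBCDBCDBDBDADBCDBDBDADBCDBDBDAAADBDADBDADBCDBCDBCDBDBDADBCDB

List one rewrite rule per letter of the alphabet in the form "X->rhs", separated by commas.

A->CDB, B->DA, C->AA, D->DB

  step 2 ⇒ step 3: AADBDADBCDBAADBDA ⇒ CDB·CDB·DB·DA·DB·CDB·DB·DA·AA·DB·DA·CDB·CDB·DB·DA·DB·CDB
    A ↦ CDB
    B ↦ DA
    C ↦ AA
    D ↦ DB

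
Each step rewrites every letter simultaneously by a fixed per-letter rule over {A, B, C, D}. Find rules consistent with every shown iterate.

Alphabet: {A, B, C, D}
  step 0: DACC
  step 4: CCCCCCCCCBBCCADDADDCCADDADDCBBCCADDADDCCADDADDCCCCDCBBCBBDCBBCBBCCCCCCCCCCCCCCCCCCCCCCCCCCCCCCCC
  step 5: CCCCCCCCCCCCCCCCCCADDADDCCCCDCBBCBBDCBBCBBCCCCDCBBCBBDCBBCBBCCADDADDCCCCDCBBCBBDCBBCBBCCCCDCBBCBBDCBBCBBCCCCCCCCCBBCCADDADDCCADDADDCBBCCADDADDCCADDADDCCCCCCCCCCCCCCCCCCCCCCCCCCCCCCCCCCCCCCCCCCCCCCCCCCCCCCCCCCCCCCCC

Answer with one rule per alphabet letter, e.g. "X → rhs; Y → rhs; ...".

  step 4 ⇒ step 5: CCCCCCCCCBBCCADDADDCCADDADDCBBCCADDADDCCADDADDCCCCDCBBCBBDCBBCBBCCCCCCCCCCCCCCCCCCCCCCCCCCCCCCCC ⇒ CC·CC·CC·CC·CC·CC·CC·CC·CC·ADD·ADD·CC·CC·D·CBB·CBB·D·CBB·CBB·CC·CC·D·CBB·CBB·D·CBB·CBB·CC·ADD·ADD·CC·CC·D·CBB·CBB·D·CBB·CBB·CC·CC·D·CBB·CBB·D·CBB·CBB·CC·CC·CC·CC·CBB·CC·ADD·ADD·CC·ADD·ADD·CBB·CC·ADD·ADD·CC·ADD·ADD·CC·CC·CC·CC·CC·CC·CC·CC·CC·CC·CC·CC·CC·CC·CC·CC·CC·CC·CC·CC·CC·CC·CC·CC·CC·CC·CC·CC·CC·CC·CC·CC
    A ↦ D
    B ↦ ADD
    C ↦ CC
    D ↦ CBB

A->D, B->ADD, C->CC, D->CBB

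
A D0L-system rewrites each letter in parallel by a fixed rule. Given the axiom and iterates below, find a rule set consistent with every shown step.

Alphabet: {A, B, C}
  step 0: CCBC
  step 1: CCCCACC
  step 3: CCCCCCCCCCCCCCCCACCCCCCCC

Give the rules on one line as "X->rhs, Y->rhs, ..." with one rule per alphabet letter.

A->B, B->A, C->CC

  step 0 ⇒ step 1: CCBC ⇒ CC·CC·A·CC
    B ↦ A
    C ↦ CC
    A ↦ B  (constrained at step 1)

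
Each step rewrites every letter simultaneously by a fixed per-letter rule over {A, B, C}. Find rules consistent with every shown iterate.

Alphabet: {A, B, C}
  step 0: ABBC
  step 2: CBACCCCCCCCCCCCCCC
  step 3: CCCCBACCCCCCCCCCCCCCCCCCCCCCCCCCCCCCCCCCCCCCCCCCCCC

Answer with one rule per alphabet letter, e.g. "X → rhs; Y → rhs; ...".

A->BA, B->C, C->CCC

  step 2 ⇒ step 3: CBACCCCCCCCCCCCCCC ⇒ CCC·C·BA·CCC·CCC·CCC·CCC·CCC·CCC·CCC·CCC·CCC·CCC·CCC·CCC·CCC·CCC·CCC
    A ↦ BA
    B ↦ C
    C ↦ CCC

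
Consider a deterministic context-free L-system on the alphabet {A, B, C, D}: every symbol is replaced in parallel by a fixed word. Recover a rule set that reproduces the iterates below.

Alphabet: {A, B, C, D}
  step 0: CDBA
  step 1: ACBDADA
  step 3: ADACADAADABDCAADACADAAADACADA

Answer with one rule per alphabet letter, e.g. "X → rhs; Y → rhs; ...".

A->ADA, B->BD, C->A, D->C

  step 0 ⇒ step 1: CDBA ⇒ A·C·BD·ADA
    A ↦ ADA
    B ↦ BD
    C ↦ A
    D ↦ C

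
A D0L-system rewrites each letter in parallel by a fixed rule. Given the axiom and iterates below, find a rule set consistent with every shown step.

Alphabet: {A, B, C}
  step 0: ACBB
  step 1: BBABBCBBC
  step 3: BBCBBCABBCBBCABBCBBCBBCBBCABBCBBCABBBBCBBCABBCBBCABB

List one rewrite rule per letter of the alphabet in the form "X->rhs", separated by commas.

  step 0 ⇒ step 1: ACBB ⇒ BB·A·BBC·BBC
    A ↦ BB
    B ↦ BBC
    C ↦ A

A->BB, B->BBC, C->A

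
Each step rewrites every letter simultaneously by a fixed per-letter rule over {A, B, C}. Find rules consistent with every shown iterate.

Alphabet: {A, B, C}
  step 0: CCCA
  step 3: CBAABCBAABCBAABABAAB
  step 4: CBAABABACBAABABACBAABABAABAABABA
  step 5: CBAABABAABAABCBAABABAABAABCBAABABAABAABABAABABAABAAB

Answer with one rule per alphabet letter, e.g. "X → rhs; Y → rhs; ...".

  step 4 ⇒ step 5: CBAABABACBAABABACBAABABAABAABABA ⇒ CB·A·AB·AB·A·AB·A·AB·CB·A·AB·AB·A·AB·A·AB·CB·A·AB·AB·A·AB·A·AB·AB·A·AB·AB·A·AB·A·AB
    A ↦ AB
    B ↦ A
    C ↦ CB

A->AB, B->A, C->CB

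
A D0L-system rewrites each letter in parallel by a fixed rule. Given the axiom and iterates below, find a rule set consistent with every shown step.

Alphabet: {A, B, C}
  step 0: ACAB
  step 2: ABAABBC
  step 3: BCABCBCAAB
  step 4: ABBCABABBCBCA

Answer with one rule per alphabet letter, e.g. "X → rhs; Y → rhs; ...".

A->BC, B->A, C->B

  step 3 ⇒ step 4: BCABCBCAAB ⇒ A·B·BC·A·B·A·B·BC·BC·A
    A ↦ BC
    B ↦ A
    C ↦ B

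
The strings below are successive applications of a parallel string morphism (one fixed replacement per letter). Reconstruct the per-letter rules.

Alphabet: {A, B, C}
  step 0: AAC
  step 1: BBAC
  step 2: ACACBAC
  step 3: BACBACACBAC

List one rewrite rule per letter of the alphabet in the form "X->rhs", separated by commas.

A->B, B->AC, C->AC

  step 2 ⇒ step 3: ACACBAC ⇒ B·AC·B·AC·AC·B·AC
    A ↦ B
    B ↦ AC
    C ↦ AC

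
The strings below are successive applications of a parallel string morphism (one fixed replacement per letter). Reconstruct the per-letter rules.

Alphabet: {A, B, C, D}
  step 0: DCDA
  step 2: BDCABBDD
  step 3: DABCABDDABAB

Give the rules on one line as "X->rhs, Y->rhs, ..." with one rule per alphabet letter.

  step 2 ⇒ step 3: BDCABBDD ⇒ D·AB·CA·B·D·D·AB·AB
    A ↦ B
    B ↦ D
    C ↦ CA
    D ↦ AB

A->B, B->D, C->CA, D->AB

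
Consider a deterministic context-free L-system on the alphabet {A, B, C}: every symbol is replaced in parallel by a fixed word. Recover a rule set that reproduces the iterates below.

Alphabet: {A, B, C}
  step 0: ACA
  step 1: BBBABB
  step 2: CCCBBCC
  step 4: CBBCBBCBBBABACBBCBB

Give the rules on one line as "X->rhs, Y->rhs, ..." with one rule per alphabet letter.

  step 1 ⇒ step 2: BBBABB ⇒ C·C·C·BB·C·C
    A ↦ BB
    B ↦ C
  step 0 ⇒ step 1: ACA ⇒ BB·BA·BB
    C ↦ BA

A->BB, B->C, C->BA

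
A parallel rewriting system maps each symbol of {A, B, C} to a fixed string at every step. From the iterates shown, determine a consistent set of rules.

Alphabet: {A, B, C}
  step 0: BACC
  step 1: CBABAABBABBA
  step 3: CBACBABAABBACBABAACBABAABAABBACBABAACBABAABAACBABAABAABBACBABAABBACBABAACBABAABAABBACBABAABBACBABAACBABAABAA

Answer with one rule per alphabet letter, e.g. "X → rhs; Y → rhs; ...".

  step 0 ⇒ step 1: BACC ⇒ CBA·BAA·BBA·BBA
    A ↦ BAA
    B ↦ CBA
    C ↦ BBA

A->BAA, B->CBA, C->BBA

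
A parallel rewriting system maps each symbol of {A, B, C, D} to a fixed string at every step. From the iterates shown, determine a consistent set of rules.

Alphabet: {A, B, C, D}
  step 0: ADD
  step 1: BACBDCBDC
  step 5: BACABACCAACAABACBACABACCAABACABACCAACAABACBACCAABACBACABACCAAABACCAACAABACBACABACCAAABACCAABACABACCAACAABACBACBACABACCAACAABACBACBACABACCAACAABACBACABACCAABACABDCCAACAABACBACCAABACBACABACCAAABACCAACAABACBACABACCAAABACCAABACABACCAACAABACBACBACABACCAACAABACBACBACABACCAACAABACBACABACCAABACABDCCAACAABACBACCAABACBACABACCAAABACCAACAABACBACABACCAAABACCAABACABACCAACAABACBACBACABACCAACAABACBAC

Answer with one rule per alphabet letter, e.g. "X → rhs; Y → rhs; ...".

A->BAC, B->A, C->CAA, D->BDC

  step 0 ⇒ step 1: ADD ⇒ BAC·BDC·BDC
    A ↦ BAC
    D ↦ BDC
    B ↦ A  (constrained at step 1)
    C ↦ CAA  (constrained at step 1)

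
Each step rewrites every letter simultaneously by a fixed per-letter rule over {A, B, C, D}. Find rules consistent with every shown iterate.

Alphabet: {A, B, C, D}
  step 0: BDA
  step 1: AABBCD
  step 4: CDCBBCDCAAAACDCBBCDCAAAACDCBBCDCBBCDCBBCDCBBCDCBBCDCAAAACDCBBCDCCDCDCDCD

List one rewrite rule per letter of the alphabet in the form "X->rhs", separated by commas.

  step 0 ⇒ step 1: BDA ⇒ AA·BB·CD
    A ↦ CD
    B ↦ AA
    D ↦ BB
    C ↦ CDC  (constrained at step 1)

A->CD, B->AA, C->CDC, D->BB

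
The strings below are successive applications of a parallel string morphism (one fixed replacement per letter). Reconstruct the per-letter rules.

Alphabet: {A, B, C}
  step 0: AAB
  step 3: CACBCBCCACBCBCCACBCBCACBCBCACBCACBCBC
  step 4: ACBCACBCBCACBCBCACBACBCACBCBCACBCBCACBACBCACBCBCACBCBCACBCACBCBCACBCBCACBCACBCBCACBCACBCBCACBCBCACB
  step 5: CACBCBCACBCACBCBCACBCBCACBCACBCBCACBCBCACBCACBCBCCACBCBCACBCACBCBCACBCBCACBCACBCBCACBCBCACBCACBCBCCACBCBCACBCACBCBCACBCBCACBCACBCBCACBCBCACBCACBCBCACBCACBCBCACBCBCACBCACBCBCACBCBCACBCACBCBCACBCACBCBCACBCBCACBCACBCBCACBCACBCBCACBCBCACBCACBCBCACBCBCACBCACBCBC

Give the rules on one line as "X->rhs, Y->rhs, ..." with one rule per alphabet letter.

A->C, B->CBC, C->ACB

  step 4 ⇒ step 5: ACBCACBCBCACBCBCACBACBCACBCBCACBCBCACBACBCACBCBCACBCBCACBCACBCBCACBCBCACBCACBCBCACBCACBCBCACBCBCACB ⇒ C·ACB·CBC·ACB·C·ACB·CBC·ACB·CBC·ACB·C·ACB·CBC·ACB·CBC·ACB·C·ACB·CBC·C·ACB·CBC·ACB·C·ACB·CBC·ACB·CBC·ACB·C·ACB·CBC·ACB·CBC·ACB·C·ACB·CBC·C·ACB·CBC·ACB·C·ACB·CBC·ACB·CBC·ACB·C·ACB·CBC·ACB·CBC·ACB·C·ACB·CBC·ACB·C·ACB·CBC·ACB·CBC·ACB·C·ACB·CBC·ACB·CBC·ACB·C·ACB·CBC·ACB·C·ACB·CBC·ACB·CBC·ACB·C·ACB·CBC·ACB·C·ACB·CBC·ACB·CBC·ACB·C·ACB·CBC·ACB·CBC·ACB·C·ACB·CBC
    A ↦ C
    B ↦ CBC
    C ↦ ACB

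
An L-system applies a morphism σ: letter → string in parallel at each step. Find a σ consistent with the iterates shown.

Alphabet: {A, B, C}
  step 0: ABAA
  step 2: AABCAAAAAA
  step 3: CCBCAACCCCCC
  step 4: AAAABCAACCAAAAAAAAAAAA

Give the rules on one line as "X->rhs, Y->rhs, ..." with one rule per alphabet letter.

  step 3 ⇒ step 4: CCBCAACCCCCC ⇒ AA·AA·BC·AA·C·C·AA·AA·AA·AA·AA·AA
    A ↦ C
    B ↦ BC
    C ↦ AA

A->C, B->BC, C->AA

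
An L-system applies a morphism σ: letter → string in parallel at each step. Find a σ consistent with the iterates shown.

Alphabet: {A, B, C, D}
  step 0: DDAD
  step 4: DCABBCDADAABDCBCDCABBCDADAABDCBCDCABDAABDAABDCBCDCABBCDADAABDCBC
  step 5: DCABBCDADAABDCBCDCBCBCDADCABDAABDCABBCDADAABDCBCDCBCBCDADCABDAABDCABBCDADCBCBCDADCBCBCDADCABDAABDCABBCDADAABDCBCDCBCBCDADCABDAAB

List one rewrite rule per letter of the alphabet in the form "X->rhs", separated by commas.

A->BC, B->DA, C->AB, D->DC

  step 4 ⇒ step 5: DCABBCDADAABDCBCDCABBCDADAABDCBCDCABDAABDAABDCBCDCABBCDADAABDCBC ⇒ DC·AB·BC·DA·DA·AB·DC·BC·DC·BC·BC·DA·DC·AB·DA·AB·DC·AB·BC·DA·DA·AB·DC·BC·DC·BC·BC·DA·DC·AB·DA·AB·DC·AB·BC·DA·DC·BC·BC·DA·DC·BC·BC·DA·DC·AB·DA·AB·DC·AB·BC·DA·DA·AB·DC·BC·DC·BC·BC·DA·DC·AB·DA·AB
    A ↦ BC
    B ↦ DA
    C ↦ AB
    D ↦ DC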